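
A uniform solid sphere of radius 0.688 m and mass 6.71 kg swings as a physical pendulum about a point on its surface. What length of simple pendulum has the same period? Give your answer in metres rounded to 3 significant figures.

0.963 m

The equivalent simple-pendulum length is L_eq = I/(md), where I is about the pivot and d = 0.6880 m.
I_cm = (2/5)mR² = 1.270 kg·m², so I = I_cm + md² = 1.270 + 3.176 = 4.447 kg·m².
L_eq = 4.447/(6.71 × 0.6880) = 0.963 m.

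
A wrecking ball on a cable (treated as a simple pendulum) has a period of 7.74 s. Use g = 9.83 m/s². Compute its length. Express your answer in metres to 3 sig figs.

From T = 2π√(L/g), L = gT²/(4π²) = 9.83 × 7.740²/(4π²) = 14.9 m.

14.9 m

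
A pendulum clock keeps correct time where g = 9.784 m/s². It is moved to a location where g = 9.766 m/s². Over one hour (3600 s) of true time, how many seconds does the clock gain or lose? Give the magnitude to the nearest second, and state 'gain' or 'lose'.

lose 3 s

The clock's period scales as T ∝ 1/√g, so T'/T = √(9.784/9.766) = 1.00092.
In 3600 s of true time the clock registers 3600/1.00092 = 3596.7 s, so it loses 3 s.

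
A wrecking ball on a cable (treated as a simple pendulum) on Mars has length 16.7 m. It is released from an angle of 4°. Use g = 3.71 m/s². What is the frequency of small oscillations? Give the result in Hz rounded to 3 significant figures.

T = 2π√(L/g) = 2π√(16.7/3.71) = 13.33 s, so f = 1/T = 0.0750 Hz.

0.0750 Hz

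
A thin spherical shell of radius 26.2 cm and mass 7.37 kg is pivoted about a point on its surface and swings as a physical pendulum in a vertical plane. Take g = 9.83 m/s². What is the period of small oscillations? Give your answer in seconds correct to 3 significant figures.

I_cm = (2/3)mr² = 0.3373 kg·m². The pivot is at distance d = 0.262 m from the centre of mass.
By the parallel-axis theorem, I = I_cm + md² = 0.3373 + 0.5059 = 0.8432 kg·m².
T = 2π√(I/(mgd)) = 2π√(0.8432/(7.37 × 9.83 × 0.262)) = 1.32 s.

1.32 s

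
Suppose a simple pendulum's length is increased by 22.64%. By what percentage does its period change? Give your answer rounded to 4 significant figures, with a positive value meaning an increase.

T ∝ √L, so T'/T = √(1.2264) = 1.1074.
Percentage change in T = (1.1074 − 1) × 100% = 10.74%.

10.74%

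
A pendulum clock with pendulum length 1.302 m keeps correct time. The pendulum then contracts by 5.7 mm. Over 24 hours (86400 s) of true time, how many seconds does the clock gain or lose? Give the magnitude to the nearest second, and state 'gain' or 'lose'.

T ∝ √L, so T'/T = √(1.29630/1.302) = 0.997809.
In 86400 s of true time the clock registers 86400/0.997809 = 86589.7 s, so it gains 190 s.

gain 190 s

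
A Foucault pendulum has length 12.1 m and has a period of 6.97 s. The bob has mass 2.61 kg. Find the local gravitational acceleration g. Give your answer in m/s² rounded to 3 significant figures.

9.83 m/s²

From T = 2π√(L/g), g = 4π²L/T² = 4π² × 12.1/6.970² = 9.83 m/s².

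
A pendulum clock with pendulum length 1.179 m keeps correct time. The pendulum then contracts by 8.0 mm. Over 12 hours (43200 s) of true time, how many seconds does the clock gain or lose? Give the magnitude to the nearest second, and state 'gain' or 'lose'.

gain 147 s

T ∝ √L, so T'/T = √(1.17100/1.179) = 0.996602.
In 43200 s of true time the clock registers 43200/0.996602 = 43347.3 s, so it gains 147 s.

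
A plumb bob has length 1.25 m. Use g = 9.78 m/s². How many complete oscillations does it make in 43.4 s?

T = 2π√(L/g) = 2π√(1.25/9.78) = 2.246 s.
Number of complete oscillations = ⌊43.4/2.246⌋ = ⌊19.32⌋ = 19.

19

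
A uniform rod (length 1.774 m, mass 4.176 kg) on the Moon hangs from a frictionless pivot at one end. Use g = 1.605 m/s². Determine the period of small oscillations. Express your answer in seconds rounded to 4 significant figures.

For a physical pendulum T = 2π√(I/(mgd)), with d = 0.88700 m from pivot to centre of mass.
I_cm = mL²/12 = 4.176 × 1.774²/12 = 1.0952 kg·m²; I = I_cm + md² = 1.0952 + 4.176 × 0.88700² = 4.3807 kg·m².
T = 2π√(4.3807/(4.176 × 1.605 × 0.88700)) = 5.394 s.

5.394 s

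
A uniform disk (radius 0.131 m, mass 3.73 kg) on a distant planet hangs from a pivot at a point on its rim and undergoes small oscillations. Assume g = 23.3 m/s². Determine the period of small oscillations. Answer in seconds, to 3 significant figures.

I_cm = ½mr² = 0.03201 kg·m². The pivot is at distance d = 0.131 m from the centre of mass.
By the parallel-axis theorem, I = I_cm + md² = 0.03201 + 0.06401 = 0.09602 kg·m².
T = 2π√(I/(mgd)) = 2π√(0.09602/(3.73 × 23.3 × 0.131)) = 0.577 s.

0.577 s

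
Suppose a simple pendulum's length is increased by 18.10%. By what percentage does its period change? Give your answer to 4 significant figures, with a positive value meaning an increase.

T ∝ √L, so T'/T = √(1.1810) = 1.0867.
Percentage change in T = (1.0867 − 1) × 100% = 8.674%.

8.674%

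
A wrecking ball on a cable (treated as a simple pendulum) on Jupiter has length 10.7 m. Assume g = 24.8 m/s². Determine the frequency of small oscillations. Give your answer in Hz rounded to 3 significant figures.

0.242 Hz

T = 2π√(L/g) = 2π√(10.7/24.8) = 4.127 s, so f = 1/T = 0.242 Hz.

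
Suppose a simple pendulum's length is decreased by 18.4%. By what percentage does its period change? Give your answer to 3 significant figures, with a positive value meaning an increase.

T ∝ √L, so T'/T = √(0.8160) = 0.9033.
Percentage change in T = (0.9033 − 1) × 100% = -9.67%.

-9.67%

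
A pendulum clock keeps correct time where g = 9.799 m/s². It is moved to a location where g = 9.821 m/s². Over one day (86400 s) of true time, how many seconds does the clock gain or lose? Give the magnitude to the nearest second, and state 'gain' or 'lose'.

gain 97 s

The clock's period scales as T ∝ 1/√g, so T'/T = √(9.799/9.821) = 0.998879.
In 86400 s of true time the clock registers 86400/0.998879 = 86496.9 s, so it gains 97 s.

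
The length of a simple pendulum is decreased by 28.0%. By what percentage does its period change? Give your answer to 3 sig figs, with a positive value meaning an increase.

T ∝ √L, so T'/T = √(0.7200) = 0.8485.
Percentage change in T = (0.8485 − 1) × 100% = -15.1%.

-15.1%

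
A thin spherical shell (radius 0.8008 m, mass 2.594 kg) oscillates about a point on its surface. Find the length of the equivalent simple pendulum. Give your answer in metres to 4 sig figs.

The equivalent simple-pendulum length is L_eq = I/(md), where I is about the pivot and d = 0.80080 m.
I_cm = (2/3)mR² = 1.1090 kg·m², so I = I_cm + md² = 1.1090 + 1.6635 = 2.7725 kg·m².
L_eq = 2.7725/(2.594 × 0.80080) = 1.335 m.

1.335 m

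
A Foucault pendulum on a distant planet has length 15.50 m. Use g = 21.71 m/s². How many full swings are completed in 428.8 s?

80

T = 2π√(L/g) = 2π√(15.50/21.71) = 5.3090 s.
Number of complete oscillations = ⌊428.8/5.3090⌋ = ⌊80.768⌋ = 80.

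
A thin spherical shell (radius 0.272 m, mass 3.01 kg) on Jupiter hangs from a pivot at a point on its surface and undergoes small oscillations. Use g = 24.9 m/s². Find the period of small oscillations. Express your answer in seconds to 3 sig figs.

I_cm = (2/3)mr² = 0.1485 kg·m². The pivot is at distance d = 0.272 m from the centre of mass.
By the parallel-axis theorem, I = I_cm + md² = 0.1485 + 0.2227 = 0.3712 kg·m².
T = 2π√(I/(mgd)) = 2π√(0.3712/(3.01 × 24.9 × 0.272)) = 0.848 s.

0.848 s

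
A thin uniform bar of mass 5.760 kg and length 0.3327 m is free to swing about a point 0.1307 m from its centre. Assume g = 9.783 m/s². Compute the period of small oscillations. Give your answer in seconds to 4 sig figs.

For a physical pendulum T = 2π√(I/(mgd)), with d = 0.13070 m from pivot to centre of mass.
I_cm = mL²/12 = 5.760 × 0.3327²/12 = 0.053131 kg·m²; I = I_cm + md² = 0.053131 + 5.760 × 0.13070² = 0.15153 kg·m².
T = 2π√(0.15153/(5.760 × 9.783 × 0.13070)) = 0.9012 s.

0.9012 s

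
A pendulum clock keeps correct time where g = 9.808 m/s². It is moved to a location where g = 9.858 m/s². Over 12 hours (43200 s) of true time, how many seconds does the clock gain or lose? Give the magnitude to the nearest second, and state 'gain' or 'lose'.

The clock's period scales as T ∝ 1/√g, so T'/T = √(9.808/9.858) = 0.997461.
In 43200 s of true time the clock registers 43200/0.997461 = 43310.0 s, so it gains 110 s.

gain 110 s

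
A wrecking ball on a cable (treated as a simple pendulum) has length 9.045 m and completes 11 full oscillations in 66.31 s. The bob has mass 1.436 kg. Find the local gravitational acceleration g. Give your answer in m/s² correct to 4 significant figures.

9.826 m/s²

T = 66.31/11 = 6.0282 s.
From T = 2π√(L/g), g = 4π²L/T² = 4π² × 9.045/6.0282² = 9.826 m/s².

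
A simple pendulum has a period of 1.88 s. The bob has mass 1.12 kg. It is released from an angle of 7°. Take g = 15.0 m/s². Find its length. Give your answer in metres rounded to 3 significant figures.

1.34 m

From T = 2π√(L/g), L = gT²/(4π²) = 15.0 × 1.880²/(4π²) = 1.34 m.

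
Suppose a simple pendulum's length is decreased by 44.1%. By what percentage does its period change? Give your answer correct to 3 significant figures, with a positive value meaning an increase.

T ∝ √L, so T'/T = √(0.5590) = 0.7477.
Percentage change in T = (0.7477 − 1) × 100% = -25.2%.

-25.2%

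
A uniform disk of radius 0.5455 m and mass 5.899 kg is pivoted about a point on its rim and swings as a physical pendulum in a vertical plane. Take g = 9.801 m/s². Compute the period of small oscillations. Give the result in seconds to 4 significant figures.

I_cm = ½mr² = 0.87768 kg·m². The pivot is at distance d = 0.5455 m from the centre of mass.
By the parallel-axis theorem, I = I_cm + md² = 0.87768 + 1.7554 = 2.6331 kg·m².
T = 2π√(I/(mgd)) = 2π√(2.6331/(5.899 × 9.801 × 0.5455)) = 1.815 s.

1.815 s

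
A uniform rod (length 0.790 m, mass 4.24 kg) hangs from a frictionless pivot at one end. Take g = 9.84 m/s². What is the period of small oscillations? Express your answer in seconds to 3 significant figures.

1.45 s

For a physical pendulum T = 2π√(I/(mgd)), with d = 0.3950 m from pivot to centre of mass.
I_cm = mL²/12 = 4.24 × 0.790²/12 = 0.2205 kg·m²; I = I_cm + md² = 0.2205 + 4.24 × 0.3950² = 0.8821 kg·m².
T = 2π√(0.8821/(4.24 × 9.84 × 0.3950)) = 1.45 s.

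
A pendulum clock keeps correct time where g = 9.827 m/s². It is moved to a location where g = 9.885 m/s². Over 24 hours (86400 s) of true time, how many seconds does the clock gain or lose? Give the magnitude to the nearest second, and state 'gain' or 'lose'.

The clock's period scales as T ∝ 1/√g, so T'/T = √(9.827/9.885) = 0.997062.
In 86400 s of true time the clock registers 86400/0.997062 = 86654.6 s, so it gains 255 s.

gain 255 s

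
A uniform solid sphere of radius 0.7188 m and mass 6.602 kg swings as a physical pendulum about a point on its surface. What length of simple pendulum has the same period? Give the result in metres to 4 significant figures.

The equivalent simple-pendulum length is L_eq = I/(md), where I is about the pivot and d = 0.71880 m.
I_cm = (2/5)mR² = 1.3644 kg·m², so I = I_cm + md² = 1.3644 + 3.4111 = 4.7755 kg·m².
L_eq = 4.7755/(6.602 × 0.71880) = 1.006 m.

1.006 m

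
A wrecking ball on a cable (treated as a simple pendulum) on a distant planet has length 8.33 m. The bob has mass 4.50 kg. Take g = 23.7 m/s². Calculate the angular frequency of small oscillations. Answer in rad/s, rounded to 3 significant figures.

1.69 rad/s

ω = √(g/L) = √(23.7/8.33) = 1.69 rad/s.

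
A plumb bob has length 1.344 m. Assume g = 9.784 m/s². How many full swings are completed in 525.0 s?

T = 2π√(L/g) = 2π√(1.344/9.784) = 2.3287 s.
Number of complete oscillations = ⌊525.0/2.3287⌋ = ⌊225.44⌋ = 225.

225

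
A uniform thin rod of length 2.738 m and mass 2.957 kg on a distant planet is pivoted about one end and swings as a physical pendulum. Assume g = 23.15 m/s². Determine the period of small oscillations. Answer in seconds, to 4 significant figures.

1.764 s

For a physical pendulum T = 2π√(I/(mgd)), with d = 1.3690 m from pivot to centre of mass.
I_cm = mL²/12 = 2.957 × 2.738²/12 = 1.8473 kg·m²; I = I_cm + md² = 1.8473 + 2.957 × 1.3690² = 7.3892 kg·m².
T = 2π√(7.3892/(2.957 × 23.15 × 1.3690)) = 1.764 s.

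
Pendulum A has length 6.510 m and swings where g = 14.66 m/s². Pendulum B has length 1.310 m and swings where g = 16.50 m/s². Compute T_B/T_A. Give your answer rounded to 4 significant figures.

T = 2π√(L/g), so T_B/T_A = √((L_B/g_B)/(L_A/g_A)) = √((1.310/16.50)/(6.510/14.66)) = 0.4228.

0.4228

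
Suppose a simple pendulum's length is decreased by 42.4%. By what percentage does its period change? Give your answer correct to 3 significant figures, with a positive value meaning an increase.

-24.1%

T ∝ √L, so T'/T = √(0.5760) = 0.7589.
Percentage change in T = (0.7589 − 1) × 100% = -24.1%.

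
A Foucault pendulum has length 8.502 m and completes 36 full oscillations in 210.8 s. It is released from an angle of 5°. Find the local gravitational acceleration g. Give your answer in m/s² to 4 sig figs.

9.789 m/s²

T = 210.8/36 = 5.8556 s.
From T = 2π√(L/g), g = 4π²L/T² = 4π² × 8.502/5.8556² = 9.789 m/s².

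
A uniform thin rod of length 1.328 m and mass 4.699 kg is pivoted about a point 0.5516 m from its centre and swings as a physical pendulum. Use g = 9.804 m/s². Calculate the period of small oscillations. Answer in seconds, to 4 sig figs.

For a physical pendulum T = 2π√(I/(mgd)), with d = 0.55160 m from pivot to centre of mass.
I_cm = mL²/12 = 4.699 × 1.328²/12 = 0.69059 kg·m²; I = I_cm + md² = 0.69059 + 4.699 × 0.55160² = 2.1203 kg·m².
T = 2π√(2.1203/(4.699 × 9.804 × 0.55160)) = 1.815 s.

1.815 s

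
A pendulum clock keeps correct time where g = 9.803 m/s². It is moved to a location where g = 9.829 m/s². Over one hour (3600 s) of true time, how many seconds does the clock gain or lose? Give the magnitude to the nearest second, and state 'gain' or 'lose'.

The clock's period scales as T ∝ 1/√g, so T'/T = √(9.803/9.829) = 0.998677.
In 3600 s of true time the clock registers 3600/0.998677 = 3604.8 s, so it gains 5 s.

gain 5 s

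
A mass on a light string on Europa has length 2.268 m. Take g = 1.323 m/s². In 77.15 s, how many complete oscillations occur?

9

T = 2π√(L/g) = 2π√(2.268/1.323) = 8.2266 s.
Number of complete oscillations = ⌊77.15/8.2266⌋ = ⌊9.3781⌋ = 9.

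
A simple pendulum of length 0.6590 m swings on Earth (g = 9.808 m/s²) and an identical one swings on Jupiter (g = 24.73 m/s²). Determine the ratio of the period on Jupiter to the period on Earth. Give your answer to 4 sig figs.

T ∝ 1/√g, so T₂/T₁ = √(g₁/g₂) = √(9.808/24.73) = 0.6298.

0.6298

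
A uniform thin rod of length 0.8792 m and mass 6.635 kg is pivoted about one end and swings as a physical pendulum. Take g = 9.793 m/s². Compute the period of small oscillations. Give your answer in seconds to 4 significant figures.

For a physical pendulum T = 2π√(I/(mgd)), with d = 0.43960 m from pivot to centre of mass.
I_cm = mL²/12 = 6.635 × 0.8792²/12 = 0.42740 kg·m²; I = I_cm + md² = 0.42740 + 6.635 × 0.43960² = 1.7096 kg·m².
T = 2π√(1.7096/(6.635 × 9.793 × 0.43960)) = 1.537 s.

1.537 s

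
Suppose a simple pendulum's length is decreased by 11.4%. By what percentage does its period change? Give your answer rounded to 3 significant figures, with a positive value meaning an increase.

T ∝ √L, so T'/T = √(0.8860) = 0.9413.
Percentage change in T = (0.9413 − 1) × 100% = -5.87%.

-5.87%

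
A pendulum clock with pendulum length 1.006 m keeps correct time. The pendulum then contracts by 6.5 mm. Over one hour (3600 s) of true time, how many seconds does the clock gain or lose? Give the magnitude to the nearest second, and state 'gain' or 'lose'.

gain 12 s

T ∝ √L, so T'/T = √(0.99950/1.006) = 0.996764.
In 3600 s of true time the clock registers 3600/0.996764 = 3611.7 s, so it gains 12 s.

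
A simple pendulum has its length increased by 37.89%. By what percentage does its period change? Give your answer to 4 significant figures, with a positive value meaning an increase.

T ∝ √L, so T'/T = √(1.3789) = 1.1743.
Percentage change in T = (1.1743 − 1) × 100% = 17.43%.

17.43%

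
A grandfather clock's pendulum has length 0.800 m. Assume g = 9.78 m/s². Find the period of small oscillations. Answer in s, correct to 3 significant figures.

1.80 s

T = 2π√(L/g) = 2π√(0.800/9.78) = 2π × 0.2860 = 1.80 s.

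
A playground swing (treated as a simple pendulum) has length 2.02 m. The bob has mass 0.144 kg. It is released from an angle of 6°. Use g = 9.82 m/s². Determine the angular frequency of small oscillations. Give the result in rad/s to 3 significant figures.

ω = √(g/L) = √(9.82/2.02) = 2.20 rad/s.

2.20 rad/s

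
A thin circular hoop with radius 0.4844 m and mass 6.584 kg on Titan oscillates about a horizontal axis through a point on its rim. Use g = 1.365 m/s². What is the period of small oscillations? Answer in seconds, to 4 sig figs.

I_cm = mr² = 1.5449 kg·m². The pivot is at distance d = 0.4844 m from the centre of mass.
By the parallel-axis theorem, I = I_cm + md² = 1.5449 + 1.5449 = 3.0898 kg·m².
T = 2π√(I/(mgd)) = 2π√(3.0898/(6.584 × 1.365 × 0.4844)) = 5.293 s.

5.293 s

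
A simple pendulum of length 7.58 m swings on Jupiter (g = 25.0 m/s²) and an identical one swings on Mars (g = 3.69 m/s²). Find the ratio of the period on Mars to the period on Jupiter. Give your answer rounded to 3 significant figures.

T ∝ 1/√g, so T₂/T₁ = √(g₁/g₂) = √(25.0/3.69) = 2.60.

2.60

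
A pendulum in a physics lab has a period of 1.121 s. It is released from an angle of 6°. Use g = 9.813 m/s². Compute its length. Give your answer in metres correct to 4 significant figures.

From T = 2π√(L/g), L = gT²/(4π²) = 9.813 × 1.1210²/(4π²) = 0.3124 m.

0.3124 m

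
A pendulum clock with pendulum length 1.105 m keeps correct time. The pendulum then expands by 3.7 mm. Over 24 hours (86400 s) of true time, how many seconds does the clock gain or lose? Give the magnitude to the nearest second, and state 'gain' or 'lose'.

T ∝ √L, so T'/T = √(1.10870/1.105) = 1.00167.
In 86400 s of true time the clock registers 86400/1.00167 = 86255.7 s, so it loses 144 s.

lose 144 s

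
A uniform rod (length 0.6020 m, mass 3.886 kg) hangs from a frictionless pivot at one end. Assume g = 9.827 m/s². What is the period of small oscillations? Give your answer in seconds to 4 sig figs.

For a physical pendulum T = 2π√(I/(mgd)), with d = 0.30100 m from pivot to centre of mass.
I_cm = mL²/12 = 3.886 × 0.6020²/12 = 0.11736 kg·m²; I = I_cm + md² = 0.11736 + 3.886 × 0.30100² = 0.46943 kg·m².
T = 2π√(0.46943/(3.886 × 9.827 × 0.30100)) = 1.270 s.

1.270 s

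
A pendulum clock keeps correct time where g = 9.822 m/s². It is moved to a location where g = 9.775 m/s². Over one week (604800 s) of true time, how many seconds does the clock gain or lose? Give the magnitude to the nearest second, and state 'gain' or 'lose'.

lose 1449 s

The clock's period scales as T ∝ 1/√g, so T'/T = √(9.822/9.775) = 1.00240.
In 604800 s of true time the clock registers 604800/1.00240 = 603351.2 s, so it loses 1449 s.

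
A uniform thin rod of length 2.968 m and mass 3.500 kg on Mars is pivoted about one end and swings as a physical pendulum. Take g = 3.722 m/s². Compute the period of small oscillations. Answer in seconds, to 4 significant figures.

4.581 s

For a physical pendulum T = 2π√(I/(mgd)), with d = 1.4840 m from pivot to centre of mass.
I_cm = mL²/12 = 3.500 × 2.968²/12 = 2.5693 kg·m²; I = I_cm + md² = 2.5693 + 3.500 × 1.4840² = 10.277 kg·m².
T = 2π√(10.277/(3.500 × 3.722 × 1.4840)) = 4.581 s.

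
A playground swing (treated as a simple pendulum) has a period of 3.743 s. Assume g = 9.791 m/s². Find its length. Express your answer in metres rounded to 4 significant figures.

3.475 m

From T = 2π√(L/g), L = gT²/(4π²) = 9.791 × 3.7430²/(4π²) = 3.475 m.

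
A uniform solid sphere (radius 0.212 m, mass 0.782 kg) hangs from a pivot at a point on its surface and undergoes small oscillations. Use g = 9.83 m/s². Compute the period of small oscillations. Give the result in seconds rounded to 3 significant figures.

1.09 s

I_cm = (2/5)mr² = 0.01406 kg·m². The pivot is at distance d = 0.212 m from the centre of mass.
By the parallel-axis theorem, I = I_cm + md² = 0.01406 + 0.03515 = 0.04920 kg·m².
T = 2π√(I/(mgd)) = 2π√(0.04920/(0.782 × 9.83 × 0.212)) = 1.09 s.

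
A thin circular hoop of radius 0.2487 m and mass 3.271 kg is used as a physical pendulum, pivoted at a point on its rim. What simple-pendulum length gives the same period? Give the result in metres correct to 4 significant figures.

0.4974 m

The equivalent simple-pendulum length is L_eq = I/(md), where I is about the pivot and d = 0.24870 m.
I_cm = mR² = 0.20232 kg·m², so I = I_cm + md² = 0.20232 + 0.20232 = 0.40463 kg·m².
L_eq = 0.40463/(3.271 × 0.24870) = 0.4974 m.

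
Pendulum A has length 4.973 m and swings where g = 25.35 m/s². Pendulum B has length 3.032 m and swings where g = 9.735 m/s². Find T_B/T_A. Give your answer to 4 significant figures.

1.260

T = 2π√(L/g), so T_B/T_A = √((L_B/g_B)/(L_A/g_A)) = √((3.032/9.735)/(4.973/25.35)) = 1.260.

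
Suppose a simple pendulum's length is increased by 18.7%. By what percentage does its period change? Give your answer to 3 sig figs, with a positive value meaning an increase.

8.95%

T ∝ √L, so T'/T = √(1.187) = 1.089.
Percentage change in T = (1.089 − 1) × 100% = 8.95%.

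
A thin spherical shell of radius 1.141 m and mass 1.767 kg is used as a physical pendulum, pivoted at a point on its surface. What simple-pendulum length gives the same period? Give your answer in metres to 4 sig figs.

The equivalent simple-pendulum length is L_eq = I/(md), where I is about the pivot and d = 1.1410 m.
I_cm = (2/3)mR² = 1.5336 kg·m², so I = I_cm + md² = 1.5336 + 2.3004 = 3.8340 kg·m².
L_eq = 3.8340/(1.767 × 1.1410) = 1.902 m.

1.902 m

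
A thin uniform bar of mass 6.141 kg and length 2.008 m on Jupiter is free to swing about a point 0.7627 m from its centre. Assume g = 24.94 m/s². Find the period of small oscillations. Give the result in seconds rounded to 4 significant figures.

For a physical pendulum T = 2π√(I/(mgd)), with d = 0.76270 m from pivot to centre of mass.
I_cm = mL²/12 = 6.141 × 2.008²/12 = 2.0634 kg·m²; I = I_cm + md² = 2.0634 + 6.141 × 0.76270² = 5.6357 kg·m².
T = 2π√(5.6357/(6.141 × 24.94 × 0.76270)) = 1.380 s.

1.380 s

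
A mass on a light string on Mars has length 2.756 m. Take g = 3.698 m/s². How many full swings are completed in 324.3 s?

59

T = 2π√(L/g) = 2π√(2.756/3.698) = 5.4242 s.
Number of complete oscillations = ⌊324.3/5.4242⌋ = ⌊59.788⌋ = 59.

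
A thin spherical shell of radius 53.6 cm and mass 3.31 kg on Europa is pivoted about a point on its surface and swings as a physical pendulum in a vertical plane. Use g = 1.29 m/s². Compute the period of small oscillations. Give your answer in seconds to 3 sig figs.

I_cm = (2/3)mr² = 0.6340 kg·m². The pivot is at distance d = 0.536 m from the centre of mass.
By the parallel-axis theorem, I = I_cm + md² = 0.6340 + 0.9509 = 1.585 kg·m².
T = 2π√(I/(mgd)) = 2π√(1.585/(3.31 × 1.29 × 0.536)) = 5.23 s.

5.23 s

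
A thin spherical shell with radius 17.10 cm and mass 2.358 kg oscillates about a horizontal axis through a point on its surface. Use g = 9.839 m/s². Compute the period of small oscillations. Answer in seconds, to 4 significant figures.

I_cm = (2/3)mr² = 0.045967 kg·m². The pivot is at distance d = 0.1710 m from the centre of mass.
By the parallel-axis theorem, I = I_cm + md² = 0.045967 + 0.068950 = 0.11492 kg·m².
T = 2π√(I/(mgd)) = 2π√(0.11492/(2.358 × 9.839 × 0.1710)) = 1.069 s.

1.069 s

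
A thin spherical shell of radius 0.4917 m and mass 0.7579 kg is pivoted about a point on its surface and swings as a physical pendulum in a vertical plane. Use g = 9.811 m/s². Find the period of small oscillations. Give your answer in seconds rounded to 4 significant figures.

I_cm = (2/3)mr² = 0.12216 kg·m². The pivot is at distance d = 0.4917 m from the centre of mass.
By the parallel-axis theorem, I = I_cm + md² = 0.12216 + 0.18324 = 0.30539 kg·m².
T = 2π√(I/(mgd)) = 2π√(0.30539/(0.7579 × 9.811 × 0.4917)) = 1.816 s.

1.816 s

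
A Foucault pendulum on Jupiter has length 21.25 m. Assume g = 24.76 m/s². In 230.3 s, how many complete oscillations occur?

T = 2π√(L/g) = 2π√(21.25/24.76) = 5.8208 s.
Number of complete oscillations = ⌊230.3/5.8208⌋ = ⌊39.565⌋ = 39.

39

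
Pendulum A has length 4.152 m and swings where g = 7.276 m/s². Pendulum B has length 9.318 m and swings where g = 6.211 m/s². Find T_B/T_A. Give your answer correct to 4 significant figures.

1.621

T = 2π√(L/g), so T_B/T_A = √((L_B/g_B)/(L_A/g_A)) = √((9.318/6.211)/(4.152/7.276)) = 1.621.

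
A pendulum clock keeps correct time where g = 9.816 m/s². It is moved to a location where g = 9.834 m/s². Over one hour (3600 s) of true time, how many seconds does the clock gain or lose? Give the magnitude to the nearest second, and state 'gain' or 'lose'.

gain 3 s

The clock's period scales as T ∝ 1/√g, so T'/T = √(9.816/9.834) = 0.999084.
In 3600 s of true time the clock registers 3600/0.999084 = 3603.3 s, so it gains 3 s.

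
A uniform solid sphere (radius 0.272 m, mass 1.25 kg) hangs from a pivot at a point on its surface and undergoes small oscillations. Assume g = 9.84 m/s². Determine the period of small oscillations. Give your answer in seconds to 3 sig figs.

I_cm = (2/5)mr² = 0.03699 kg·m². The pivot is at distance d = 0.272 m from the centre of mass.
By the parallel-axis theorem, I = I_cm + md² = 0.03699 + 0.09248 = 0.1295 kg·m².
T = 2π√(I/(mgd)) = 2π√(0.1295/(1.25 × 9.84 × 0.272)) = 1.24 s.

1.24 s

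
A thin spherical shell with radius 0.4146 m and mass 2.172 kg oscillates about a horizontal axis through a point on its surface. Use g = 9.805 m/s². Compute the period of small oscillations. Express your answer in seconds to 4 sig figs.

1.668 s

I_cm = (2/3)mr² = 0.24890 kg·m². The pivot is at distance d = 0.4146 m from the centre of mass.
By the parallel-axis theorem, I = I_cm + md² = 0.24890 + 0.37335 = 0.62225 kg·m².
T = 2π√(I/(mgd)) = 2π√(0.62225/(2.172 × 9.805 × 0.4146)) = 1.668 s.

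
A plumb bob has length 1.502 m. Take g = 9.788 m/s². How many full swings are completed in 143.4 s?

58

T = 2π√(L/g) = 2π√(1.502/9.788) = 2.4613 s.
Number of complete oscillations = ⌊143.4/2.4613⌋ = ⌊58.261⌋ = 58.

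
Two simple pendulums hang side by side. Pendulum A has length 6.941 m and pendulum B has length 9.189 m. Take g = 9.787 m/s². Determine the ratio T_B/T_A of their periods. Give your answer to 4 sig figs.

T ∝ √L, so T_B/T_A = √(L_B/L_A) = √(9.189/6.941) = 1.151.

1.151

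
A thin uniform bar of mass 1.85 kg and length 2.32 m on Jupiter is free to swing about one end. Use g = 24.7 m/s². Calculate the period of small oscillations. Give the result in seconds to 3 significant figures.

For a physical pendulum T = 2π√(I/(mgd)), with d = 1.160 m from pivot to centre of mass.
I_cm = mL²/12 = 1.85 × 2.32²/12 = 0.8298 kg·m²; I = I_cm + md² = 0.8298 + 1.85 × 1.160² = 3.319 kg·m².
T = 2π√(3.319/(1.85 × 24.7 × 1.160)) = 1.57 s.

1.57 s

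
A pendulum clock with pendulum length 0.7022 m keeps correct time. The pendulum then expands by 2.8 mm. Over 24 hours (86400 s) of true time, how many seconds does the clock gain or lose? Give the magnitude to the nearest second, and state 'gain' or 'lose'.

T ∝ √L, so T'/T = √(0.70500/0.7022) = 1.00199.
In 86400 s of true time the clock registers 86400/1.00199 = 86228.3 s, so it loses 172 s.

lose 172 s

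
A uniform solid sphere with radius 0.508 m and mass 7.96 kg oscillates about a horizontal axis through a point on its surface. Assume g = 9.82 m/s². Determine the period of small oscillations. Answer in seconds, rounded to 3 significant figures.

I_cm = (2/5)mr² = 0.8217 kg·m². The pivot is at distance d = 0.508 m from the centre of mass.
By the parallel-axis theorem, I = I_cm + md² = 0.8217 + 2.054 = 2.876 kg·m².
T = 2π√(I/(mgd)) = 2π√(2.876/(7.96 × 9.82 × 0.508)) = 1.69 s.

1.69 s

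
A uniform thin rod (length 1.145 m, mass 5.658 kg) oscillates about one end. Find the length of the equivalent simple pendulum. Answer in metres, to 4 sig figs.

The equivalent simple-pendulum length is L_eq = I/(md), where I is about the pivot and d = 0.57250 m.
I_cm = (1/12)mL² = 0.61815 kg·m², so I = I_cm + md² = 0.61815 + 1.8544 = 2.4726 kg·m².
L_eq = 2.4726/(5.658 × 0.57250) = 0.7633 m.

0.7633 m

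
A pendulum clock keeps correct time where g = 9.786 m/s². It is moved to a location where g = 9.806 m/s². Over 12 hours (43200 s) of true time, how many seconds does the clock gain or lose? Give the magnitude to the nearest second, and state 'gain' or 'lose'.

gain 44 s

The clock's period scales as T ∝ 1/√g, so T'/T = √(9.786/9.806) = 0.998980.
In 43200 s of true time the clock registers 43200/0.998980 = 43244.1 s, so it gains 44 s.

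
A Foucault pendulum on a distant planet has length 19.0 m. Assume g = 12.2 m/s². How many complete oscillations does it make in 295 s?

T = 2π√(L/g) = 2π√(19.0/12.2) = 7.841 s.
Number of complete oscillations = ⌊295/7.841⌋ = ⌊37.62⌋ = 37.

37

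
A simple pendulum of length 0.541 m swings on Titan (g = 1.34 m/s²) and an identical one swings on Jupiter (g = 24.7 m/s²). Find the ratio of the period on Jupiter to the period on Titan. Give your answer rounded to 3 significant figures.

0.233

T ∝ 1/√g, so T₂/T₁ = √(g₁/g₂) = √(1.34/24.7) = 0.233.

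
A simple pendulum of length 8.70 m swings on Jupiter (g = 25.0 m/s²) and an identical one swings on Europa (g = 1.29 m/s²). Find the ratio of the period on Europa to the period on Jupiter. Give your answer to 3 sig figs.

4.40

T ∝ 1/√g, so T₂/T₁ = √(g₁/g₂) = √(25.0/1.29) = 4.40.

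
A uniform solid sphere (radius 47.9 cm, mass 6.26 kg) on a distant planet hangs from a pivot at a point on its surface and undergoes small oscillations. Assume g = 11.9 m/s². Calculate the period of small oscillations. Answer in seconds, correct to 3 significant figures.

I_cm = (2/5)mr² = 0.5745 kg·m². The pivot is at distance d = 0.479 m from the centre of mass.
By the parallel-axis theorem, I = I_cm + md² = 0.5745 + 1.436 = 2.011 kg·m².
T = 2π√(I/(mgd)) = 2π√(2.011/(6.26 × 11.9 × 0.479)) = 1.49 s.

1.49 s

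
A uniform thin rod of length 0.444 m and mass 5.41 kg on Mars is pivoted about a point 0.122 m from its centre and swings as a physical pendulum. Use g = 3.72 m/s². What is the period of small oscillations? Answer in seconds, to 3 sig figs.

1.65 s

For a physical pendulum T = 2π√(I/(mgd)), with d = 0.1220 m from pivot to centre of mass.
I_cm = mL²/12 = 5.41 × 0.444²/12 = 0.08888 kg·m²; I = I_cm + md² = 0.08888 + 5.41 × 0.1220² = 0.1694 kg·m².
T = 2π√(0.1694/(5.41 × 3.72 × 0.1220)) = 1.65 s.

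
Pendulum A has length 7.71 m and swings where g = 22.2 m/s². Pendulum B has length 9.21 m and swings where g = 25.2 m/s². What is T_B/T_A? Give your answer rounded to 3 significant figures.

T = 2π√(L/g), so T_B/T_A = √((L_B/g_B)/(L_A/g_A)) = √((9.21/25.2)/(7.71/22.2)) = 1.03.

1.03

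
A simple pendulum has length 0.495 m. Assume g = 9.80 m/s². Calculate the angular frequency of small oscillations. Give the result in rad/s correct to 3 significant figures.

ω = √(g/L) = √(9.80/0.495) = 4.45 rad/s.

4.45 rad/s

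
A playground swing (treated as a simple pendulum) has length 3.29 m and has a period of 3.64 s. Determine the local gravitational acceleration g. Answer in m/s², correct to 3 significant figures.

From T = 2π√(L/g), g = 4π²L/T² = 4π² × 3.29/3.640² = 9.80 m/s².

9.80 m/s²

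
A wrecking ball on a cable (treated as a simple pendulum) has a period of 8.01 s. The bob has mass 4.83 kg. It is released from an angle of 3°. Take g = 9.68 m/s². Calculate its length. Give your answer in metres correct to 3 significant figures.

From T = 2π√(L/g), L = gT²/(4π²) = 9.68 × 8.010²/(4π²) = 15.7 m.

15.7 m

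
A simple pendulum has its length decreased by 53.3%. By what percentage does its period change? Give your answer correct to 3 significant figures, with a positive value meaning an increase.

T ∝ √L, so T'/T = √(0.4670) = 0.6834.
Percentage change in T = (0.6834 − 1) × 100% = -31.7%.

-31.7%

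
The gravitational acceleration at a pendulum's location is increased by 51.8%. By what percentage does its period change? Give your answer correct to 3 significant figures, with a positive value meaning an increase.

-18.8%

T ∝ 1/√g, so T'/T = 1/√(1.518) = 0.8116.
Percentage change in T = (0.8116 − 1) × 100% = -18.8%.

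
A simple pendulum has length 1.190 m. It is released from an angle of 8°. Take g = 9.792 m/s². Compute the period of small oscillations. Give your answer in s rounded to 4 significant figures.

2.190 s

T = 2π√(L/g) = 2π√(1.190/9.792) = 2π × 0.34861 = 2.190 s.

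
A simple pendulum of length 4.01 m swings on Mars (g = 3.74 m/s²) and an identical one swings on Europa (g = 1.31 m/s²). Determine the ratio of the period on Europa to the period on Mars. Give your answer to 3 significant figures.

1.69

T ∝ 1/√g, so T₂/T₁ = √(g₁/g₂) = √(3.74/1.31) = 1.69.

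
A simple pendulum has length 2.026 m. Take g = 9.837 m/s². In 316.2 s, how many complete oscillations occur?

T = 2π√(L/g) = 2π√(2.026/9.837) = 2.8515 s.
Number of complete oscillations = ⌊316.2/2.8515⌋ = ⌊110.89⌋ = 110.

110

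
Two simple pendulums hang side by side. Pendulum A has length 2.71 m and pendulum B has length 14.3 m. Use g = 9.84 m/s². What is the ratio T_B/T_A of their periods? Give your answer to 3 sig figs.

T ∝ √L, so T_B/T_A = √(L_B/L_A) = √(14.3/2.71) = 2.30.

2.30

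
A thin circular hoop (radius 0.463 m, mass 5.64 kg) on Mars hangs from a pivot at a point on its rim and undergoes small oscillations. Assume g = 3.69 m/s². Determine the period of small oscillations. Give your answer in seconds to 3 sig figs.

3.15 s

I_cm = mr² = 1.209 kg·m². The pivot is at distance d = 0.463 m from the centre of mass.
By the parallel-axis theorem, I = I_cm + md² = 1.209 + 1.209 = 2.418 kg·m².
T = 2π√(I/(mgd)) = 2π√(2.418/(5.64 × 3.69 × 0.463)) = 3.15 s.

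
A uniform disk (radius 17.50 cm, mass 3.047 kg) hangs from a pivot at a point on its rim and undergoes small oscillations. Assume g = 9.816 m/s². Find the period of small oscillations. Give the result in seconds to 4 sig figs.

I_cm = ½mr² = 0.046657 kg·m². The pivot is at distance d = 0.1750 m from the centre of mass.
By the parallel-axis theorem, I = I_cm + md² = 0.046657 + 0.093314 = 0.13997 kg·m².
T = 2π√(I/(mgd)) = 2π√(0.13997/(3.047 × 9.816 × 0.1750)) = 1.027 s.

1.027 s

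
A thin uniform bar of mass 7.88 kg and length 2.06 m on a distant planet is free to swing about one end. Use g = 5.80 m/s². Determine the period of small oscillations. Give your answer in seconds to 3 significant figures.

3.06 s

For a physical pendulum T = 2π√(I/(mgd)), with d = 1.030 m from pivot to centre of mass.
I_cm = mL²/12 = 7.88 × 2.06²/12 = 2.787 kg·m²; I = I_cm + md² = 2.787 + 7.88 × 1.030² = 11.15 kg·m².
T = 2π√(11.15/(7.88 × 5.80 × 1.030)) = 3.06 s.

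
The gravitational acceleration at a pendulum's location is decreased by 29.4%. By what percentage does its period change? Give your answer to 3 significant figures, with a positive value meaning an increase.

T ∝ 1/√g, so T'/T = 1/√(0.7060) = 1.190.
Percentage change in T = (1.190 − 1) × 100% = 19.0%.

19.0%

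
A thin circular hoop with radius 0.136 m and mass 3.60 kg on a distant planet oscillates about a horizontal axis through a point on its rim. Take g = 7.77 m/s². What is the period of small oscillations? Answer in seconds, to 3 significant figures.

1.18 s

I_cm = mr² = 0.06659 kg·m². The pivot is at distance d = 0.136 m from the centre of mass.
By the parallel-axis theorem, I = I_cm + md² = 0.06659 + 0.06659 = 0.1332 kg·m².
T = 2π√(I/(mgd)) = 2π√(0.1332/(3.60 × 7.77 × 0.136)) = 1.18 s.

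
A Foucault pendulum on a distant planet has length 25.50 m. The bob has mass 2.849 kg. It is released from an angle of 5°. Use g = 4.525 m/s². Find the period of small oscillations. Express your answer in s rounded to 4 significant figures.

14.92 s

T = 2π√(L/g) = 2π√(25.50/4.525) = 2π × 2.3739 = 14.92 s.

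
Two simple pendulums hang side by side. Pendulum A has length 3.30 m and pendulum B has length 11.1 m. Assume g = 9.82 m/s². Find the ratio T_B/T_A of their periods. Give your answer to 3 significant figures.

1.83

T ∝ √L, so T_B/T_A = √(L_B/L_A) = √(11.1/3.30) = 1.83.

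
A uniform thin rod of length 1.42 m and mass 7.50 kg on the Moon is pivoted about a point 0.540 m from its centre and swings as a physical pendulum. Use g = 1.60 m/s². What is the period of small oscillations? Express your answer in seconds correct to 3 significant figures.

4.58 s

For a physical pendulum T = 2π√(I/(mgd)), with d = 0.5400 m from pivot to centre of mass.
I_cm = mL²/12 = 7.50 × 1.42²/12 = 1.260 kg·m²; I = I_cm + md² = 1.260 + 7.50 × 0.5400² = 3.447 kg·m².
T = 2π√(3.447/(7.50 × 1.60 × 0.5400)) = 4.58 s.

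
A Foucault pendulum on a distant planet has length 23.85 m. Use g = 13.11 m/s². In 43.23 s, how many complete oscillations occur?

T = 2π√(L/g) = 2π√(23.85/13.11) = 8.4747 s.
Number of complete oscillations = ⌊43.23/8.4747⌋ = ⌊5.1011⌋ = 5.

5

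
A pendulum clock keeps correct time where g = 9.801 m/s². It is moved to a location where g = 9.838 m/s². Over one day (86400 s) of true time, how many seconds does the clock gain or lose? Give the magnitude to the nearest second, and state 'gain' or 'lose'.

The clock's period scales as T ∝ 1/√g, so T'/T = √(9.801/9.838) = 0.998118.
In 86400 s of true time the clock registers 86400/0.998118 = 86562.9 s, so it gains 163 s.

gain 163 s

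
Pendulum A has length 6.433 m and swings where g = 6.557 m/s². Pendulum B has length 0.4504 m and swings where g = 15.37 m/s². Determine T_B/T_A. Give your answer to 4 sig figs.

0.1728

T = 2π√(L/g), so T_B/T_A = √((L_B/g_B)/(L_A/g_A)) = √((0.4504/15.37)/(6.433/6.557)) = 0.1728.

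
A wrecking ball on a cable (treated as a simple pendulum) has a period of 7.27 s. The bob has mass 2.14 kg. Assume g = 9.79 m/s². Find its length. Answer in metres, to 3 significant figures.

13.1 m

From T = 2π√(L/g), L = gT²/(4π²) = 9.79 × 7.270²/(4π²) = 13.1 m.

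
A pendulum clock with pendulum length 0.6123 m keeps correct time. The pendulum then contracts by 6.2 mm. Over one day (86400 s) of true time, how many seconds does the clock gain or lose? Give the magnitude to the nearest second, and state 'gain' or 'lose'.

T ∝ √L, so T'/T = √(0.60610/0.6123) = 0.994924.
In 86400 s of true time the clock registers 86400/0.994924 = 86840.8 s, so it gains 441 s.

gain 441 s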